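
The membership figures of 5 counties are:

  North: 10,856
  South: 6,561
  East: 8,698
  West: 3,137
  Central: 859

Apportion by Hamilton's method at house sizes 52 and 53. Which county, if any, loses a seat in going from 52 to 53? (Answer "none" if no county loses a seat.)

At 52 seats: North 19, South 11, East 15, West 5, Central 2.
At 53 seats: North 19, South 12, East 15, West 6, Central 1.
Central drops from 2 to 1.

Central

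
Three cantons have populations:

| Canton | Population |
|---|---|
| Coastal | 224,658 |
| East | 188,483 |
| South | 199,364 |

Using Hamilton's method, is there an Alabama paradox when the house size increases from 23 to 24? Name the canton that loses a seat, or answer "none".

none

At 23 seats: Coastal 8, East 7, South 8.
At 24 seats: Coastal 9, East 7, South 8.
No canton's allocation decreased.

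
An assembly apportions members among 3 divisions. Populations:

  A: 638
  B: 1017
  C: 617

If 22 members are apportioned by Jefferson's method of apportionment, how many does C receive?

6

Standard divisor 2272/22 ≈ 103.273; standard quotas: A 6.178, B 9.848, C 5.974.
Rounding down gives 6, 9, 5 = 20 seats, so the divisor must be adjusted.
With modified divisor 100: modified quotas A 6.380, B 10.170, C 6.170.
Rounding down: A 6, B 10, C 6 (total 22).
C receives 6.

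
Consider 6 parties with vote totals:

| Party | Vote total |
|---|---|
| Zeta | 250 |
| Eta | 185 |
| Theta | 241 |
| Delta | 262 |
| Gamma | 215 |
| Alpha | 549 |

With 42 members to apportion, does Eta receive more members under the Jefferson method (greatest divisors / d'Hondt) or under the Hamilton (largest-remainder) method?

Jefferson: Zeta 6, Eta 4, Theta 6, Delta 7, Gamma 5, Alpha 14.
Hamilton: Zeta 6, Eta 5, Theta 6, Delta 6, Gamma 5, Alpha 14.
Eta gets 4 under Jefferson and 5 under Hamilton.

Hamilton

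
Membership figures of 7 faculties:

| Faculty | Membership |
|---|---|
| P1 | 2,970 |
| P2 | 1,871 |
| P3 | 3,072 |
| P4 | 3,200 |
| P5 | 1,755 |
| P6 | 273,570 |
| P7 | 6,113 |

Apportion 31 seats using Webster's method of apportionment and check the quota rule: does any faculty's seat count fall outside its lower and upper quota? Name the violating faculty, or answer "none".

P6

Standard quotas: P1 0.315, P2 0.198, P3 0.326, P4 0.339, P5 0.186, P6 28.989, P7 0.648.
Webster allocation: P1 0, P2 0, P3 0, P4 0, P5 0, P6 30, P7 1.
P6 has quota 28.989 (lower 28, upper 29) but receives 30 — outside the quota interval.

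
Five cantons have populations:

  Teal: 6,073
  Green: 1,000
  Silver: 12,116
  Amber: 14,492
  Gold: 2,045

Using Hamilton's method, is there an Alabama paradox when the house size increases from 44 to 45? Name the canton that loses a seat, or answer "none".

At 44 seats: Teal 7, Green 1, Silver 15, Amber 18, Gold 3.
At 45 seats: Teal 8, Green 1, Silver 15, Amber 18, Gold 3.
No canton's allocation decreased.

none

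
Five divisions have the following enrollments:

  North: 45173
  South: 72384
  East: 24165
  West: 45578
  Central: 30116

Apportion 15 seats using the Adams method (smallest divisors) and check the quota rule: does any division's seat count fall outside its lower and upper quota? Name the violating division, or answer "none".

Standard quotas: North 3.117, South 4.994, East 1.667, West 3.145, Central 2.078.
Adams allocation: North 3, South 5, East 2, West 3, Central 2.
Every allocation lies between the lower and upper quota.

none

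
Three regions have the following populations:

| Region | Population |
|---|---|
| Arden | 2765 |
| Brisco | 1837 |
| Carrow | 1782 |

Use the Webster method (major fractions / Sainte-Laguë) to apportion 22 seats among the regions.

Standard divisor 6384/22 ≈ 290.182; standard quotas: Arden 9.529, Brisco 6.331, Carrow 6.141.
Rounding to the nearest integer gives Arden 10, Brisco 6, Carrow 6 — total 22, matching the house size, so no adjustment is needed.

Arden=10; Brisco=6; Carrow=6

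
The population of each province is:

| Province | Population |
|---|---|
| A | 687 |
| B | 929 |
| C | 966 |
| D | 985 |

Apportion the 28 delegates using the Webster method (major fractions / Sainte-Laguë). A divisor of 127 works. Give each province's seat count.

With modified divisor 127: modified quotas A 5.409, B 7.315, C 7.606, D 7.756.
Rounding to the nearest integer: A 5, B 7, C 8, D 8 (total 28).

A: 5, B: 7, C: 8, D: 8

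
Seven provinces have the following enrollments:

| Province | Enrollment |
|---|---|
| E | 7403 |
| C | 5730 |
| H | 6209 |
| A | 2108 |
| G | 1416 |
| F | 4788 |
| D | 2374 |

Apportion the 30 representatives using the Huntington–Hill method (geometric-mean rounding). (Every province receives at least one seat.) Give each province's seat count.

E 7, C 6, H 6, A 2, G 2, F 5, D 2

With divisor 995: modified quotas E 7.440, C 5.759, H 6.240, A 2.119, G 1.423, F 4.812, D 2.386.
Geometric-mean thresholds: E √(7·8)=7.483, C √(5·6)=5.477, H √(6·7)=6.481, A √(2·3)=2.449, G √(1·2)=1.414, F √(4·5)=4.472, D √(2·3)=2.449.
Each quota rounded against its threshold gives E 7, C 6, H 6, A 2, G 2, F 5, D 2 (total 30).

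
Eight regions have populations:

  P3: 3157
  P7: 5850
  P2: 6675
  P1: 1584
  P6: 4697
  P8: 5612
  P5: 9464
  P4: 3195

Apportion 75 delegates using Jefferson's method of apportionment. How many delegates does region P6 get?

9

Standard divisor 40234/75 ≈ 536.453; standard quotas: P3 5.885, P7 10.905, P2 12.443, P1 2.953, P6 8.756, P8 10.461, P5 17.642, P4 5.956.
Rounding down gives 5, 10, 12, 2, 8, 10, 17, 5 = 69 seats, so the divisor must be adjusted.
With modified divisor 520: modified quotas P3 6.071, P7 11.250, P2 12.837, P1 3.046, P6 9.033, P8 10.792, P5 18.200, P4 6.144.
Rounding down: P3 6, P7 11, P2 12, P1 3, P6 9, P8 10, P5 18, P4 6 (total 75).
P6 receives 9.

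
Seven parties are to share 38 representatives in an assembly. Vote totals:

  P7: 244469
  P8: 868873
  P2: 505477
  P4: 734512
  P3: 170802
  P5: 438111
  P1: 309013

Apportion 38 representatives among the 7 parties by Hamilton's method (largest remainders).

P7 3, P8 10, P2 6, P4 8, P3 2, P5 5, P1 4

Total 3271257; standard divisor 3271257/38 ≈ 86085.711.
Standard quotas: P7 2.8398, P8 10.0931, P2 5.8718, P4 8.5323, P3 1.9841, P5 5.0892, P1 3.5896.
Lower quotas: P7 2, P8 10, P2 5, P4 8, P3 1, P5 5, P1 3 (sum 34, leaving 4 seats).
Remainders in descending order: P3 0.9841, P2 0.8718, P7 0.8398, P1 0.5896, P4 0.5323, P8 0.0931, P5 0.0892.
Largest remainders: P3, P2, P7, P1 receive the extra seats.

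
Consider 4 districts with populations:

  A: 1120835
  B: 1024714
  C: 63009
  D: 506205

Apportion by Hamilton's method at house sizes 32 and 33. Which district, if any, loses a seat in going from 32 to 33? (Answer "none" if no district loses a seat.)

At 32 seats: A 13, B 12, C 1, D 6.
At 33 seats: A 14, B 12, C 1, D 6.
No district's allocation decreased.

none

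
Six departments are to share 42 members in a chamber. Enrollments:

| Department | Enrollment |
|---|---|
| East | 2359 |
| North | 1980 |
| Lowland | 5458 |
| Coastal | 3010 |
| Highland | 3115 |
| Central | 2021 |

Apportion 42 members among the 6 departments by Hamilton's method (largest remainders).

Total 17943; standard divisor 17943/42 ≈ 427.214.
Standard quotas: East 5.5218, North 4.6347, Lowland 12.7758, Coastal 7.0456, Highland 7.2914, Central 4.7306.
Lower quotas: East 5, North 4, Lowland 12, Coastal 7, Highland 7, Central 4 (sum 39, leaving 3 seats).
Remainders in descending order: Lowland 0.7758, Central 0.7306, North 0.6347, East 0.5218, Highland 0.2914, Coastal 0.0456.
The surplus seats go to Lowland, Central, North.

East=5; North=5; Lowland=13; Coastal=7; Highland=7; Central=5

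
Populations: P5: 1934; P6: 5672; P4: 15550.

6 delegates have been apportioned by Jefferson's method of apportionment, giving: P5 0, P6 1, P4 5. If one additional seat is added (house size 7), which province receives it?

Priority for the next seat is population ÷ (current seats + 1).
Priorities: P5 1934.000, P6 2836.000, P4 2591.667.
Highest priority: P6.

P6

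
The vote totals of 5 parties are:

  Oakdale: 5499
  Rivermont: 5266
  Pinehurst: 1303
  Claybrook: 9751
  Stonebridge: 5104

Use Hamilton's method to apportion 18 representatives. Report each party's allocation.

Standard divisor: 26923 ÷ 18 ≈ 1495.722.
Standard quotas: Oakdale 3.6765, Rivermont 3.5207, Pinehurst 0.8712, Claybrook 6.5193, Stonebridge 3.4124.
Lower quotas: Oakdale 3, Rivermont 3, Pinehurst 0, Claybrook 6, Stonebridge 3 (sum 15, leaving 3 seats).
Remainders in descending order: Pinehurst 0.8712, Oakdale 0.6765, Rivermont 0.5207, Claybrook 0.5193, Stonebridge 0.4124.
Largest remainders: Pinehurst, Oakdale, Rivermont receive the extra seats.

Oakdale: 4, Rivermont: 4, Pinehurst: 1, Claybrook: 6, Stonebridge: 3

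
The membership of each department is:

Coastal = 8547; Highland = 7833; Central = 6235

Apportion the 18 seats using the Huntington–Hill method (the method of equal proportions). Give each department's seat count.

With divisor 1264: modified quotas Coastal 6.762, Highland 6.197, Central 4.933.
Geometric-mean thresholds: Coastal √(6·7)=6.481, Highland √(6·7)=6.481, Central √(4·5)=4.472.
Each quota rounded against its threshold gives Coastal 7, Highland 6, Central 5 (total 18).

Coastal 7; Highland 6; Central 5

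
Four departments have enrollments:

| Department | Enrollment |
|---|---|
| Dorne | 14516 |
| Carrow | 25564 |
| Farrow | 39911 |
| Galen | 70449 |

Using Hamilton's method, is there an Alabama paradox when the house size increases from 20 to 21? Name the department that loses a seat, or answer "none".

At 20 seats: Dorne 2, Carrow 4, Farrow 5, Galen 9.
At 21 seats: Dorne 2, Carrow 3, Farrow 6, Galen 10.
Carrow drops from 4 to 3.

Carrow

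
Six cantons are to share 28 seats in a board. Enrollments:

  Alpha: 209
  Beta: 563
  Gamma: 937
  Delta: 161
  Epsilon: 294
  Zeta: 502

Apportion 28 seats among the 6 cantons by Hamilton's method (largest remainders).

Alpha: 2; Beta: 6; Gamma: 10; Delta: 2; Epsilon: 3; Zeta: 5

Total 2666; standard divisor 2666/28 ≈ 95.214.
Standard quotas: Alpha 2.195, Beta 5.913, Gamma 9.841, Delta 1.691, Epsilon 3.088, Zeta 5.272.
Lower quotas: Alpha 2, Beta 5, Gamma 9, Delta 1, Epsilon 3, Zeta 5 (sum 25, leaving 3 seats).
Remainders in descending order: Beta 0.913, Gamma 0.841, Delta 0.691, Zeta 0.272, Alpha 0.195, Epsilon 0.088.
Largest remainders: Beta, Gamma, Delta receive the extra seats.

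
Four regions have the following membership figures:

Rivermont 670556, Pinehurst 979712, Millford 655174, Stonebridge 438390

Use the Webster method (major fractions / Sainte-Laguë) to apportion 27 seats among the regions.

Rivermont 7; Pinehurst 10; Millford 6; Stonebridge 4

Standard divisor 2743832/27 ≈ 101623.407; standard quotas: Rivermont 6.598, Pinehurst 9.641, Millford 6.447, Stonebridge 4.314.
Rounding to the nearest integer gives Rivermont 7, Pinehurst 10, Millford 6, Stonebridge 4 — total 27, matching the house size, so no adjustment is needed.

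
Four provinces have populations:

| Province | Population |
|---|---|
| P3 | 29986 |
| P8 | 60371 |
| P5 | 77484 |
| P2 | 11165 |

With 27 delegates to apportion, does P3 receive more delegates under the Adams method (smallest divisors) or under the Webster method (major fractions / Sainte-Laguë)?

Adams: P3 5, P8 9, P5 11, P2 2.
Webster: P3 4, P8 9, P5 12, P2 2.
P3 gets 5 under Adams and 4 under Webster.

Adams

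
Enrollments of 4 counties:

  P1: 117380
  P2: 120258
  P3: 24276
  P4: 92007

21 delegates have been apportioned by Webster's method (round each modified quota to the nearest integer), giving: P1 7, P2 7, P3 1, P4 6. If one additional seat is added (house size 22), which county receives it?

Priority for the next seat is population ÷ (current seats + 0.5).
Priorities: P1 15650.667, P2 16034.400, P3 16184.000, P4 14154.923.
Highest priority: P3.

P3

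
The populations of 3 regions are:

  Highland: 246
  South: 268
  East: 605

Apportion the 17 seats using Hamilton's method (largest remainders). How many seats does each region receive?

Highland: 4, South: 4, East: 9

The standard divisor is 1119/17 ≈ 65.824.
Standard quotas: Highland 3.737, South 4.071, East 9.191.
Lower quotas: Highland 3, South 4, East 9 (sum 16, leaving 1 seat).
Remainders in descending order: Highland 0.737, East 0.191, South 0.071.
The surplus seat goes to Highland.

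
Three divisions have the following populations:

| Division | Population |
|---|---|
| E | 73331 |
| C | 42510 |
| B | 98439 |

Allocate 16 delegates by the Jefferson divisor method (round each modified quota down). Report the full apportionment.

Standard divisor 214280/16 ≈ 13392.5; standard quotas: E 5.476, C 3.174, B 7.350.
Rounding down gives 5, 3, 7 = 15 seats, so the divisor must be adjusted.
With modified divisor 12263: modified quotas E 5.980, C 3.467, B 8.027.
Rounding down: E 5, C 3, B 8 (total 16).

E 5; C 3; B 8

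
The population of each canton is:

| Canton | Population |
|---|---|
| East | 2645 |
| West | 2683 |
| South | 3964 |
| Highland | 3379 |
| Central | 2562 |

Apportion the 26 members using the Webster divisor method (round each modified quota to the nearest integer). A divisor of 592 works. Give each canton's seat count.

With modified divisor 592: modified quotas East 4.468, West 4.532, South 6.696, Highland 5.708, Central 4.328.
Rounding to the nearest integer: East 4, West 5, South 7, Highland 6, Central 4 (total 26).

East=4; West=5; South=7; Highland=6; Central=4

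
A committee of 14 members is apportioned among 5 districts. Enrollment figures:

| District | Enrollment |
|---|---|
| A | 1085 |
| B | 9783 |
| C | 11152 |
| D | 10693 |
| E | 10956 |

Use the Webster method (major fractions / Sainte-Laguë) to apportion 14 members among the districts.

Standard divisor 43669/14 ≈ 3119.214; standard quotas: A 0.348, B 3.136, C 3.575, D 3.428, E 3.512.
Rounding to the nearest integer gives A 0, B 3, C 4, D 3, E 4 — total 14, matching the house size, so no adjustment is needed.

A: 0, B: 3, C: 4, D: 3, E: 4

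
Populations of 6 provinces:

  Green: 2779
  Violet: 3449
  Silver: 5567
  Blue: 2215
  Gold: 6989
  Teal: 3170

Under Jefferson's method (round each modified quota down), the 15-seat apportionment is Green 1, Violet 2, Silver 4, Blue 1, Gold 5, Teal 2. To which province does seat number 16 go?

Priority for the next seat is population ÷ (current seats + 1).
Priorities: Green 1389.500, Violet 1149.667, Silver 1113.400, Blue 1107.500, Gold 1164.833, Teal 1056.667.
Highest priority: Green.

Green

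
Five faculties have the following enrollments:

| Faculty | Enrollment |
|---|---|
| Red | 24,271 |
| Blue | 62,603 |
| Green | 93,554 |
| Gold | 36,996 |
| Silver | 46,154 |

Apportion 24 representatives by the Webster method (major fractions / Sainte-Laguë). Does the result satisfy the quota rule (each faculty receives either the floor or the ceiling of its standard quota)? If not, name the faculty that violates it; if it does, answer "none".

Standard quotas: Red 2.210, Blue 5.700, Green 8.519, Gold 3.369, Silver 4.203.
Webster allocation: Red 2, Blue 6, Green 9, Gold 3, Silver 4.
Every allocation lies between the lower and upper quota.

none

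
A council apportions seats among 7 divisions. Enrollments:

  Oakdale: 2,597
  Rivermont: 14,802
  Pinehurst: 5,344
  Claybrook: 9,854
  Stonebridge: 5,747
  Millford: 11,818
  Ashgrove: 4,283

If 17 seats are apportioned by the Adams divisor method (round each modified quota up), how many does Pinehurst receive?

2

Standard divisor 54445/17 ≈ 3202.647; standard quotas: Oakdale 0.811, Rivermont 4.622, Pinehurst 1.669, Claybrook 3.077, Stonebridge 1.794, Millford 3.690, Ashgrove 1.337.
Rounding up gives 1, 5, 2, 4, 2, 4, 2 = 20 seats, so the divisor must be adjusted.
With modified divisor 4100: modified quotas Oakdale 0.633, Rivermont 3.610, Pinehurst 1.303, Claybrook 2.403, Stonebridge 1.402, Millford 2.882, Ashgrove 1.045.
Rounding up: Oakdale 1, Rivermont 4, Pinehurst 2, Claybrook 3, Stonebridge 2, Millford 3, Ashgrove 2 (total 17).
Pinehurst receives 2.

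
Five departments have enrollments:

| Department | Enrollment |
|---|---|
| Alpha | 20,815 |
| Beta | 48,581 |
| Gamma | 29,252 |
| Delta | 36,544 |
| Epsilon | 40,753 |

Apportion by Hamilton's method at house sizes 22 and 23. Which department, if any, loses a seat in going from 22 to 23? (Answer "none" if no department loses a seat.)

At 22 seats: Alpha 3, Beta 6, Gamma 4, Delta 4, Epsilon 5.
At 23 seats: Alpha 3, Beta 6, Gamma 4, Delta 5, Epsilon 5.
No department's allocation decreased.

none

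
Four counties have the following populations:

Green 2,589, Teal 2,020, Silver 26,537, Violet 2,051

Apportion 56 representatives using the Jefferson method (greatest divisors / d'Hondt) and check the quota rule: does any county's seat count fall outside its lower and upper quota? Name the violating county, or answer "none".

Silver

Standard quotas: Green 4.367, Teal 3.408, Silver 44.765, Violet 3.460.
Jefferson allocation: Green 4, Teal 3, Silver 46, Violet 3.
Silver has quota 44.765 (lower 44, upper 45) but receives 46 — outside the quota interval.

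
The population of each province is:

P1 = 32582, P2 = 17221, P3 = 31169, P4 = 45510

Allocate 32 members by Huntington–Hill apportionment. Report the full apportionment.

P1=8; P2=4; P3=8; P4=12

With divisor 3906: modified quotas P1 8.342, P2 4.409, P3 7.980, P4 11.651.
Geometric-mean thresholds: P1 √(8·9)=8.485, P2 √(4·5)=4.472, P3 √(7·8)=7.483, P4 √(11·12)=11.489.
Each quota rounded against its threshold gives P1 8, P2 4, P3 8, P4 12 (total 32).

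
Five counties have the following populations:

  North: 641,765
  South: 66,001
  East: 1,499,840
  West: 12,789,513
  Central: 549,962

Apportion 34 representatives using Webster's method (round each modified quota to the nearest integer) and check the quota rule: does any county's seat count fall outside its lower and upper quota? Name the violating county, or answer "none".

Standard quotas: North 1.403, South 0.144, East 3.280, West 27.969, Central 1.203.
Webster allocation: North 1, South 0, East 3, West 29, Central 1.
West has quota 27.969 (lower 27, upper 28) but receives 29 — outside the quota interval.

West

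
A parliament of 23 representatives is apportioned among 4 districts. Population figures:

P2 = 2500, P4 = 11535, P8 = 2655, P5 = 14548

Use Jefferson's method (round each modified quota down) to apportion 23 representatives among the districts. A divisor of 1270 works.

P2 1, P4 9, P8 2, P5 11

With modified divisor 1270: modified quotas P2 1.969, P4 9.083, P8 2.091, P5 11.455.
Rounding down: P2 1, P4 9, P8 2, P5 11 (total 23).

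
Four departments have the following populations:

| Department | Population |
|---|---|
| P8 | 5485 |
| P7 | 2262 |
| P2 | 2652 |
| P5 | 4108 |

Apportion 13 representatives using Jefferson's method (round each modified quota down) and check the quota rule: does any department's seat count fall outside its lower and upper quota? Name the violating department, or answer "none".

Standard quotas: P8 4.915, P7 2.027, P2 2.377, P5 3.681.
Jefferson allocation: P8 5, P7 2, P2 2, P5 4.
Every allocation lies between the lower and upper quota.

none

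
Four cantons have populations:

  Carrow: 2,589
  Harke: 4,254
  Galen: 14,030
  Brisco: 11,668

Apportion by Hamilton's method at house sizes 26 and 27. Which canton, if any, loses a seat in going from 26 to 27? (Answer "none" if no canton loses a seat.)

Harke

At 26 seats: Carrow 2, Harke 4, Galen 11, Brisco 9.
At 27 seats: Carrow 2, Harke 3, Galen 12, Brisco 10.
Harke drops from 4 to 3.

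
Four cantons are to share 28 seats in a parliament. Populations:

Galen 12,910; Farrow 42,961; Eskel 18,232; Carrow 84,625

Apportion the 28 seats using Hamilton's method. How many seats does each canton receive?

The standard divisor is 158728/28 ≈ 5668.857.
Standard quotas: Galen 2.2774, Farrow 7.5784, Eskel 3.2162, Carrow 14.9281.
Lower quotas: Galen 2, Farrow 7, Eskel 3, Carrow 14 (sum 26, leaving 2 seats).
Remainders in descending order: Carrow 0.9281, Farrow 0.5784, Galen 0.2774, Eskel 0.2162.
The surplus seats go to Carrow, Farrow.

Galen=2, Farrow=8, Eskel=3, Carrow=15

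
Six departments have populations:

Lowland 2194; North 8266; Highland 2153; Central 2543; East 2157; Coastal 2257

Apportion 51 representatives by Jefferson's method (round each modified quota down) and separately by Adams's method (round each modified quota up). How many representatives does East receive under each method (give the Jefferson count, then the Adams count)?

Jefferson: Lowland 6, North 22, Highland 5, Central 7, East 5, Coastal 6.
Adams: Lowland 6, North 20, Highland 6, Central 7, East 6, Coastal 6.
East gets 5 under Jefferson and 6 under Adams.

5 and 6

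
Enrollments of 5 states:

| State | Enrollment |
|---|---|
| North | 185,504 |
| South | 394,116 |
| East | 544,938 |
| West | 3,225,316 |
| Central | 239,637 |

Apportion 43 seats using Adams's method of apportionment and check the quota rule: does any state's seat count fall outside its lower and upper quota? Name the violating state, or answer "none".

Standard quotas: North 1.738, South 3.693, East 5.106, West 30.219, Central 2.245.
Adams allocation: North 2, South 4, East 5, West 29, Central 3.
West has quota 30.219 (lower 30, upper 31) but receives 29 — outside the quota interval.

West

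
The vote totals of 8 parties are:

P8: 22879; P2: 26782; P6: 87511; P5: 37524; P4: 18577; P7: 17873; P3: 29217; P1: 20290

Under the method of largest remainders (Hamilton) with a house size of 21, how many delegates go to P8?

Standard divisor: 260653 ÷ 21 ≈ 12412.048.
Standard quotas: P8 1.8433, P2 2.1577, P6 7.0505, P5 3.0232, P4 1.4967, P7 1.4400, P3 2.3539, P1 1.6347.
Lower quotas: P8 1, P2 2, P6 7, P5 3, P4 1, P7 1, P3 2, P1 1 (sum 18, leaving 3 seats).
Remainders in descending order: P8 0.8433, P1 0.6347, P4 0.4967, P7 0.4400, P3 0.3539, P2 0.1577, P6 0.0505, P5 0.0232.
The surplus seats go to P8, P1, P4.
P8 receives 2.

2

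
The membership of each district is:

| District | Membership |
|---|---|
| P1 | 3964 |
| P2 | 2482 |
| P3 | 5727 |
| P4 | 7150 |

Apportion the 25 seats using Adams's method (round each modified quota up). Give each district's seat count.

Standard divisor 19323/25 ≈ 772.92; standard quotas: P1 5.129, P2 3.211, P3 7.410, P4 9.251.
Rounding up gives 6, 4, 8, 10 = 28 seats, so the divisor must be adjusted.
With modified divisor 820.9: modified quotas P1 4.829, P2 3.024, P3 6.976, P4 8.710.
Rounding up: P1 5, P2 4, P3 7, P4 9 (total 25).

P1 5; P2 4; P3 7; P4 9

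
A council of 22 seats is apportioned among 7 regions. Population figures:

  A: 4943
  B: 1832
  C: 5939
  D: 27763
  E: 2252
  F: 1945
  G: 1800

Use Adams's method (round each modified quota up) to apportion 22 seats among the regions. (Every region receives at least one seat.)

Standard divisor 46474/22 ≈ 2112.455; standard quotas: A 2.340, B 0.867, C 2.811, D 13.143, E 1.066, F 0.921, G 0.852.
Rounding up gives 3, 1, 3, 14, 2, 1, 1 = 25 seats, so the divisor must be adjusted.
With modified divisor 2400: modified quotas A 2.060, B 0.763, C 2.475, D 11.568, E 0.938, F 0.810, G 0.750.
Rounding up: A 3, B 1, C 3, D 12, E 1, F 1, G 1 (total 22).

A: 3, B: 1, C: 3, D: 12, E: 1, F: 1, G: 1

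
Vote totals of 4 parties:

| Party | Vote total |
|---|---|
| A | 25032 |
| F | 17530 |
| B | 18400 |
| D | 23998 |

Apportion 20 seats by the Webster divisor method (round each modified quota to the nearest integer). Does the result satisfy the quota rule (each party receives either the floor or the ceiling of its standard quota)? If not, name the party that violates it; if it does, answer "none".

none

Standard quotas: A 5.893, F 4.127, B 4.331, D 5.649.
Webster allocation: A 6, F 4, B 4, D 6.
Every allocation lies between the lower and upper quota.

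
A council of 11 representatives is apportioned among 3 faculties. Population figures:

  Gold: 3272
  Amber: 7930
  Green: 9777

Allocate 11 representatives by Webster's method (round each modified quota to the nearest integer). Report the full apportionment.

Gold: 2; Amber: 4; Green: 5

Standard divisor 20979/11 ≈ 1907.182; standard quotas: Gold 1.716, Amber 4.158, Green 5.126.
Rounding to the nearest integer gives Gold 2, Amber 4, Green 5 — total 11, matching the house size, so no adjustment is needed.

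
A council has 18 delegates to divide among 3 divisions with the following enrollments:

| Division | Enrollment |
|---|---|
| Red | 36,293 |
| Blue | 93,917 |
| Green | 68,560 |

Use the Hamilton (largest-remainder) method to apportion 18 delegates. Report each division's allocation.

Red: 3, Blue: 9, Green: 6

Standard divisor: 198770 ÷ 18 ≈ 11042.778.
Standard quotas: Red 3.2866, Blue 8.5048, Green 6.2086.
Lower quotas: Red 3, Blue 8, Green 6 (sum 17, leaving 1 seat).
Remainders in descending order: Blue 0.5048, Red 0.2866, Green 0.2086.
Largest remainder: Blue receives the extra seat.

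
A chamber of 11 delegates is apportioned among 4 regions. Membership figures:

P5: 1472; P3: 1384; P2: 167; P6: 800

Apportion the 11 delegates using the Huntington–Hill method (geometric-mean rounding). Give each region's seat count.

P5: 4, P3: 4, P2: 1, P6: 2

With divisor 364: modified quotas P5 4.044, P3 3.802, P2 0.459, P6 2.198.
Geometric-mean thresholds: P5 √(4·5)=4.472, P3 √(3·4)=3.464, P2 (min 1), P6 √(2·3)=2.449.
Each quota rounded against its threshold gives P5 4, P3 4, P2 1, P6 2 (total 11).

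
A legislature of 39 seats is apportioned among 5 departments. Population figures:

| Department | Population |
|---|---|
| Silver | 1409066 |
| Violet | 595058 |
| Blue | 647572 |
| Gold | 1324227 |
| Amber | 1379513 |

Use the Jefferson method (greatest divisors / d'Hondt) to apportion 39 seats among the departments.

Standard divisor 5355436/39 ≈ 137318.872; standard quotas: Silver 10.261, Violet 4.333, Blue 4.716, Gold 9.643, Amber 10.046.
Rounding down gives 10, 4, 4, 9, 10 = 37 seats, so the divisor must be adjusted.
With modified divisor 128800: modified quotas Silver 10.940, Violet 4.620, Blue 5.028, Gold 10.281, Amber 10.711.
Rounding down: Silver 10, Violet 4, Blue 5, Gold 10, Amber 10 (total 39).

Silver 10, Violet 4, Blue 5, Gold 10, Amber 10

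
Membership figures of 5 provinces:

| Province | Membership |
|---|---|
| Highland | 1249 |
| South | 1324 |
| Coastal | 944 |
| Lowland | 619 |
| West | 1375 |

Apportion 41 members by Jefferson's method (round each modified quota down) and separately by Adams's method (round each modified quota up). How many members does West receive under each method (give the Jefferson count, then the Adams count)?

Jefferson: Highland 9, South 10, Coastal 7, Lowland 4, West 11.
Adams: Highland 9, South 10, Coastal 7, Lowland 5, West 10.
West gets 11 under Jefferson and 10 under Adams.

11 and 10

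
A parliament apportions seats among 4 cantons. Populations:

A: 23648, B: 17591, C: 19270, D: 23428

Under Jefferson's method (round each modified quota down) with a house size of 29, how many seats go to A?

Standard divisor 83937/29 ≈ 2894.379; standard quotas: A 8.170, B 6.078, C 6.658, D 8.094.
Rounding down gives 8, 6, 6, 8 = 28 seats, so the divisor must be adjusted.
With modified divisor 2700: modified quotas A 8.759, B 6.515, C 7.137, D 8.677.
Rounding down: A 8, B 6, C 7, D 8 (total 29).
A receives 8.

8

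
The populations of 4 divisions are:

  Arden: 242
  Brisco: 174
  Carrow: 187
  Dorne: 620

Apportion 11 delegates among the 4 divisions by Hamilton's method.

Total 1223; standard divisor 1223/11 ≈ 111.182.
Standard quotas: Arden 2.177, Brisco 1.565, Carrow 1.682, Dorne 5.576.
Lower quotas: Arden 2, Brisco 1, Carrow 1, Dorne 5 (sum 9, leaving 2 seats).
Remainders in descending order: Carrow 0.682, Dorne 0.576, Brisco 0.565, Arden 0.177.
Largest remainders: Carrow, Dorne receive the extra seats.

Arden 2, Brisco 1, Carrow 2, Dorne 6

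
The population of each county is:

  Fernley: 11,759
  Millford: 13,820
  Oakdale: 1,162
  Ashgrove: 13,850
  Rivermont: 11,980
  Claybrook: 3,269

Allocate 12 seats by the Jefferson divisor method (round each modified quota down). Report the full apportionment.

Fernley: 3, Millford: 3, Oakdale: 0, Ashgrove: 3, Rivermont: 3, Claybrook: 0

Standard divisor 55840/12 ≈ 4653.333; standard quotas: Fernley 2.527, Millford 2.970, Oakdale 0.250, Ashgrove 2.976, Rivermont 2.574, Claybrook 0.703.
Rounding down gives 2, 2, 0, 2, 2, 0 = 8 seats, so the divisor must be adjusted.
With modified divisor 3700: modified quotas Fernley 3.178, Millford 3.735, Oakdale 0.314, Ashgrove 3.743, Rivermont 3.238, Claybrook 0.884.
Rounding down: Fernley 3, Millford 3, Oakdale 0, Ashgrove 3, Rivermont 3, Claybrook 0 (total 12).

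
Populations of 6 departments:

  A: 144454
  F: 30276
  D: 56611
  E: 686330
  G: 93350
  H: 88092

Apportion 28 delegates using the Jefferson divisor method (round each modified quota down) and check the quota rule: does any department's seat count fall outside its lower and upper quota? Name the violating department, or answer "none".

E

Standard quotas: A 3.680, F 0.771, D 1.442, E 17.484, G 2.378, H 2.244.
Jefferson allocation: A 4, F 0, D 1, E 19, G 2, H 2.
E has quota 17.484 (lower 17, upper 18) but receives 19 — outside the quota interval.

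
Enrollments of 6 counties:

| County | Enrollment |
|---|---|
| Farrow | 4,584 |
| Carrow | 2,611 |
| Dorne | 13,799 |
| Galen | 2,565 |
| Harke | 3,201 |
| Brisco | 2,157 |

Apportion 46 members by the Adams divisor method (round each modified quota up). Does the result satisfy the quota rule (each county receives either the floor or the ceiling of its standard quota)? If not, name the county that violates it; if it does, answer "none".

Standard quotas: Farrow 7.292, Carrow 4.153, Dorne 21.951, Galen 4.080, Harke 5.092, Brisco 3.431.
Adams allocation: Farrow 7, Carrow 4, Dorne 22, Galen 4, Harke 5, Brisco 4.
Every allocation lies between the lower and upper quota.

none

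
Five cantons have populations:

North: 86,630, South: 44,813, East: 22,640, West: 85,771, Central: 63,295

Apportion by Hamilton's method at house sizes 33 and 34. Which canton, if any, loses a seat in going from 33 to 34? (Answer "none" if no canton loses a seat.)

At 33 seats: North 9, South 5, East 3, West 9, Central 7.
At 34 seats: North 10, South 5, East 2, West 10, Central 7.
East drops from 3 to 2.

East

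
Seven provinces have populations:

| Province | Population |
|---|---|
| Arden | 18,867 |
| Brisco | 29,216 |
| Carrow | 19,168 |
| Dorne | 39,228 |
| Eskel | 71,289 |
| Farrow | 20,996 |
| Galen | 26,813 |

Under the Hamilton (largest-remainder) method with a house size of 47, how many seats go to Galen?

6

Standard divisor: 225577 ÷ 47 ≈ 4799.511.
Standard quotas: Arden 3.9310, Brisco 6.0873, Carrow 3.9937, Dorne 8.1733, Eskel 14.8534, Farrow 4.3746, Galen 5.5866.
Lower quotas: Arden 3, Brisco 6, Carrow 3, Dorne 8, Eskel 14, Farrow 4, Galen 5 (sum 43, leaving 4 seats).
Remainders in descending order: Carrow 0.9937, Arden 0.9310, Eskel 0.8534, Galen 0.5866, Farrow 0.3746, Dorne 0.1733, Brisco 0.0873.
The surplus seats go to Carrow, Arden, Eskel, Galen.
Galen receives 6.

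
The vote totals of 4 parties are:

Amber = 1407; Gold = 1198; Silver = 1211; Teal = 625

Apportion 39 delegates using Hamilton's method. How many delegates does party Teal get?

The standard divisor is 4441/39 ≈ 113.872.
Standard quotas: Amber 12.356, Gold 10.521, Silver 10.635, Teal 5.489.
Lower quotas: Amber 12, Gold 10, Silver 10, Teal 5 (sum 37, leaving 2 seats).
Remainders in descending order: Silver 0.635, Gold 0.521, Teal 0.489, Amber 0.356.
The surplus seats go to Silver, Gold.
Teal receives 5.

5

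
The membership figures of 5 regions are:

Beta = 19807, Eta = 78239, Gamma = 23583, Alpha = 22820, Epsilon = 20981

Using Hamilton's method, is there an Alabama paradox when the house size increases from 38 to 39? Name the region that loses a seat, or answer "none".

none

At 38 seats: Beta 5, Eta 18, Gamma 5, Alpha 5, Epsilon 5.
At 39 seats: Beta 5, Eta 18, Gamma 6, Alpha 5, Epsilon 5.
No region's allocation decreased.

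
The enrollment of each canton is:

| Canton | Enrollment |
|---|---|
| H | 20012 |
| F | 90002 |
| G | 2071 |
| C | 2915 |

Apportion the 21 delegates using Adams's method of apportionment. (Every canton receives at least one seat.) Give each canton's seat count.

H 4, F 15, G 1, C 1

Standard divisor 115000/21 ≈ 5476.19; standard quotas: H 3.654, F 16.435, G 0.378, C 0.532.
Rounding up gives 4, 17, 1, 1 = 23 seats, so the divisor must be adjusted.
With modified divisor 6200: modified quotas H 3.228, F 14.516, G 0.334, C 0.470.
Rounding up: H 4, F 15, G 1, C 1 (total 21).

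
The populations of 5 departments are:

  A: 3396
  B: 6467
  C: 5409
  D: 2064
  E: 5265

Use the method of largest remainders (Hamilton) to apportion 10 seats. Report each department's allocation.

A=2, B=3, C=2, D=1, E=2

Standard divisor: 22601 ÷ 10 ≈ 2260.1.
Standard quotas: A 1.5026, B 2.8614, C 2.3933, D 0.9132, E 2.3295.
Lower quotas: A 1, B 2, C 2, D 0, E 2 (sum 7, leaving 3 seats).
Remainders in descending order: D 0.9132, B 0.8614, A 0.5026, C 0.3933, E 0.3295.
The surplus seats go to D, B, A.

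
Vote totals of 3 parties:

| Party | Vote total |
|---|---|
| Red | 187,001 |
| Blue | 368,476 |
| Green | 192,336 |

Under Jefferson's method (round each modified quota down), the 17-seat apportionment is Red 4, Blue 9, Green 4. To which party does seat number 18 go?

Priority for the next seat is population ÷ (current seats + 1).
Priorities: Red 37400.200, Blue 36847.600, Green 38467.200.
Highest priority: Green.

Green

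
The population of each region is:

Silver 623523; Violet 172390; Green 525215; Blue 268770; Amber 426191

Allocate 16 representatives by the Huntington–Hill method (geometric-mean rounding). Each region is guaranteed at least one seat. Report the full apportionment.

With divisor 122464: modified quotas Silver 5.091, Violet 1.408, Green 4.289, Blue 2.195, Amber 3.480.
Geometric-mean thresholds: Silver √(5·6)=5.477, Violet √(1·2)=1.414, Green √(4·5)=4.472, Blue √(2·3)=2.449, Amber √(3·4)=3.464.
Each quota rounded against its threshold gives Silver 5, Violet 1, Green 4, Blue 2, Amber 4 (total 16).

Silver: 5, Violet: 1, Green: 4, Blue: 2, Amber: 4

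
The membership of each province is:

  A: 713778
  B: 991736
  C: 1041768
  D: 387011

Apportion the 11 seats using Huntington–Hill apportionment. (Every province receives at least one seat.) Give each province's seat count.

With divisor 288844: modified quotas A 2.471, B 3.433, C 3.607, D 1.340.
Geometric-mean thresholds: A √(2·3)=2.449, B √(3·4)=3.464, C √(3·4)=3.464, D √(1·2)=1.414.
Each quota rounded against its threshold gives A 3, B 3, C 4, D 1 (total 11).

A: 3, B: 3, C: 4, D: 1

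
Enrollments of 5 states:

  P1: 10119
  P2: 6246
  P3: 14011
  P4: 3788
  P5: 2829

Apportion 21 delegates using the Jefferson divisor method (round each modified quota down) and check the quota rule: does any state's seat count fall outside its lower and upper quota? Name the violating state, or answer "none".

none

Standard quotas: P1 5.744, P2 3.546, P3 7.954, P4 2.150, P5 1.606.
Jefferson allocation: P1 6, P2 4, P3 8, P4 2, P5 1.
Every allocation lies between the lower and upper quota.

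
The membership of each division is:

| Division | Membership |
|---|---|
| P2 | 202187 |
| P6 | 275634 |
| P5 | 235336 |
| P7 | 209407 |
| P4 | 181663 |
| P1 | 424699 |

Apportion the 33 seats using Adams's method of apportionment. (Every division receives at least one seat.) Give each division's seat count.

P2 4, P6 6, P5 5, P7 5, P4 4, P1 9

Standard divisor 1528926/33 ≈ 46331.091; standard quotas: P2 4.364, P6 5.949, P5 5.079, P7 4.520, P4 3.921, P1 9.167.
Rounding up gives 5, 6, 6, 5, 4, 10 = 36 seats, so the divisor must be adjusted.
With modified divisor 51400: modified quotas P2 3.934, P6 5.363, P5 4.579, P7 4.074, P4 3.534, P1 8.263.
Rounding up: P2 4, P6 6, P5 5, P7 5, P4 4, P1 9 (total 33).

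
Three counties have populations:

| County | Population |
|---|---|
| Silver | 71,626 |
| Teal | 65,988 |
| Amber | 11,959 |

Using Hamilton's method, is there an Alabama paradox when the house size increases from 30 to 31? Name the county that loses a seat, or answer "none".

At 30 seats: Silver 14, Teal 13, Amber 3.
At 31 seats: Silver 15, Teal 14, Amber 2.
Amber drops from 3 to 2.

Amber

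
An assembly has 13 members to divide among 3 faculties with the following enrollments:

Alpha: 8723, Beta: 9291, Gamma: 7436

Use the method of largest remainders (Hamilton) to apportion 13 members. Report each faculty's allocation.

The standard divisor is 25450/13 ≈ 1957.692.
Standard quotas: Alpha 4.4558, Beta 4.7459, Gamma 3.7983.
Lower quotas: Alpha 4, Beta 4, Gamma 3 (sum 11, leaving 2 seats).
Remainders in descending order: Gamma 0.7983, Beta 0.7459, Alpha 0.4558.
Largest remainders: Gamma, Beta receive the extra seats.

Alpha=4, Beta=5, Gamma=4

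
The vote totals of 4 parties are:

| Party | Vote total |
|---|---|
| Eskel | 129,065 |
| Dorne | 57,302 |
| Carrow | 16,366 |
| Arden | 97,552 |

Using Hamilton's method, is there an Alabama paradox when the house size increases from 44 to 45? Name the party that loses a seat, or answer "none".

At 44 seats: Eskel 19, Dorne 8, Carrow 3, Arden 14.
At 45 seats: Eskel 19, Dorne 9, Carrow 2, Arden 15.
Carrow drops from 3 to 2.

Carrow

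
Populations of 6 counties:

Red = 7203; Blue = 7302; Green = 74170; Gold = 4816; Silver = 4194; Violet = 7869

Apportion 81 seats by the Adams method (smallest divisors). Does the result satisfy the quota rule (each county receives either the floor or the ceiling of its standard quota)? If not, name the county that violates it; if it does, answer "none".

Standard quotas: Red 5.527, Blue 5.603, Green 56.917, Gold 3.696, Silver 3.218, Violet 6.039.
Adams allocation: Red 6, Blue 6, Green 55, Gold 4, Silver 4, Violet 6.
Green has quota 56.917 (lower 56, upper 57) but receives 55 — outside the quota interval.

Green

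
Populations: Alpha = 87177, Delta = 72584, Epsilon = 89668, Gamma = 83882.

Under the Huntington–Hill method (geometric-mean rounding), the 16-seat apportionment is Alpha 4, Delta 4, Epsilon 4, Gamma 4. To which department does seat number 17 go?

Priority for the next seat is population ÷ (√(s·(s+1))).
Priorities: Alpha 19493.370, Delta 16230.276, Epsilon 20050.374, Gamma 18756.585.
Highest priority: Epsilon.

Epsilon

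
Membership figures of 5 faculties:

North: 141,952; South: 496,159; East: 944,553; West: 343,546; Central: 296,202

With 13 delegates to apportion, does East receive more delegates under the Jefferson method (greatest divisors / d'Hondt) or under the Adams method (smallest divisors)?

Jefferson

Jefferson: North 0, South 3, East 6, West 2, Central 2.
Adams: North 1, South 3, East 5, West 2, Central 2.
East gets 6 under Jefferson and 5 under Adams.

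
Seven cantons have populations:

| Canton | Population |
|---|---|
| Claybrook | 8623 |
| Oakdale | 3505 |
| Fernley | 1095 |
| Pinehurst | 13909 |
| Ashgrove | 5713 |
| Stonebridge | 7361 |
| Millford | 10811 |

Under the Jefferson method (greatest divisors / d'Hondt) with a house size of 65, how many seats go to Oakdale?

4

Standard divisor 51017/65 ≈ 784.877; standard quotas: Claybrook 10.986, Oakdale 4.466, Fernley 1.395, Pinehurst 17.721, Ashgrove 7.279, Stonebridge 9.379, Millford 13.774.
Rounding down gives 10, 4, 1, 17, 7, 9, 13 = 61 seats, so the divisor must be adjusted.
With modified divisor 734: modified quotas Claybrook 11.748, Oakdale 4.775, Fernley 1.492, Pinehurst 18.950, Ashgrove 7.783, Stonebridge 10.029, Millford 14.729.
Rounding down: Claybrook 11, Oakdale 4, Fernley 1, Pinehurst 18, Ashgrove 7, Stonebridge 10, Millford 14 (total 65).
Oakdale receives 4.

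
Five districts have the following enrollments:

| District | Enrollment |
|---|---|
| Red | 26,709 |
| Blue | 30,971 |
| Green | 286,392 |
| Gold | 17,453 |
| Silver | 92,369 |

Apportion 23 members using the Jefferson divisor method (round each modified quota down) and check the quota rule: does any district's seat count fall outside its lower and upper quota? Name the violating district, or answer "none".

Green

Standard quotas: Red 1.353, Blue 1.569, Green 14.512, Gold 0.884, Silver 4.681.
Jefferson allocation: Red 1, Blue 1, Green 16, Gold 0, Silver 5.
Green has quota 14.512 (lower 14, upper 15) but receives 16 — outside the quota interval.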